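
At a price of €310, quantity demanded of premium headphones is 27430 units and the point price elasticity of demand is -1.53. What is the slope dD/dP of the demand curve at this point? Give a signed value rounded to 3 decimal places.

-135.380

Ed = (dD/dP)·(P/D) ⇒ dD/dP = Ed·D/P = (-1.53)·27430/310 = -135.38032…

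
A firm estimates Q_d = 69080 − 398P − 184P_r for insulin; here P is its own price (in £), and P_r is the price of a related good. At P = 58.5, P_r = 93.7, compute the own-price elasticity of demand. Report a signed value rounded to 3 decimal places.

-0.815

At the given values, Q_d = 69080 − 398(58.5) − 184(93.7) = 28556.2.
∂Q_d/∂P = −398.
E = (-398) × (58.5/28556.2) = -0.81533…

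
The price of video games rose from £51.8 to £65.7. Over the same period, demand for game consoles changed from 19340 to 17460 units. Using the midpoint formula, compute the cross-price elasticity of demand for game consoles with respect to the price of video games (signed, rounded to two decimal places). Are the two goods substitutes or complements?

%ΔQ_{game consoles} = (17460 − 19340)/avg = -1880/18400 = -0.102173…
%ΔP_{video games} = (65.7 − 51.8)/avg = 13.9/58.75 = 0.236595…
E_cross = (-1880/18400) / (13.9/58.75) = -0.4318…
E_cross < 0 ⇒ the goods are complements.

-0.43; complements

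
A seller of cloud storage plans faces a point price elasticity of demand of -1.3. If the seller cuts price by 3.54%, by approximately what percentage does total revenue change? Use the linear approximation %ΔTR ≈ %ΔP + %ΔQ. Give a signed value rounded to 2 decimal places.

%ΔQ ≈ Ed × %ΔP = (-1.3) × (-3.54%) = +4.6020%
%ΔTR ≈ %ΔP + %ΔQ = (-3.54%) + (+4.6020%) = +1.0620%

+1.06%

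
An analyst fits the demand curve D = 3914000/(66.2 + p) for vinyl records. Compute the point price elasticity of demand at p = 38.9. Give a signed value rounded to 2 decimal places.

-0.37

dD/dp = −3914000/(66.2 + p)² = -354.336. At p = 38.9, D = 37240.7.
Ed = (dD/dp)·(p/D) = (-354.336) × (38.9/37240.7) = -0.3701…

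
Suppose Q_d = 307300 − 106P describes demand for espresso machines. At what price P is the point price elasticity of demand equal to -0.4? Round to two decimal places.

828.30

Ed = −106P/(307300 − 106P). Set this equal to -0.4:
106P = 0.4·(307300 − 106P) ⇒ 106P(1 + 0.4) = 0.4·307300
P = 0.4·307300 / (106·1.4) = 828.3018…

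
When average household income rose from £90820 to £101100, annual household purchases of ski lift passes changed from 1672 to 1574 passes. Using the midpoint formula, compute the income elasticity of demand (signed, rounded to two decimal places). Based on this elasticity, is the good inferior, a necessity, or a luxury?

%ΔQ = (1574 − 1672)/[( 1672 + 1574)/2] = -98/1623 = -0.060382…
%ΔIncome = (101100 − 90820)/[( 90820 + 101100)/2] = 10280/95960 = 0.107127…
E_income = (-98/1623) / (10280/95960) = -0.5636…
E_income < 0 ⇒ inferior good.

-0.56; inferior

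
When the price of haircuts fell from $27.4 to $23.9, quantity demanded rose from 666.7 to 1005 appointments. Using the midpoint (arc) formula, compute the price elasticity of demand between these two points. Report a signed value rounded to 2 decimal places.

%ΔQ = (1005 − 666.7) / [(666.7 + 1005)/2] = 338.3/835.85 = 0.404737…
%ΔP = (23.9 − 27.4) / [(27.4 + 23.9)/2] = -3.5/25.65 = -0.136452…
Arc Ed = %ΔQ / %ΔP = (338.3/835.85) / (-3.5/25.65) = -2.9661…

-2.97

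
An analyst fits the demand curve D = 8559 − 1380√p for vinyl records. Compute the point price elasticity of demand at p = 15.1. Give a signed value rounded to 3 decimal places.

dD/dp = −1380/(2√p) = -177.566. At p = 15.1, D = 3196.5.
Ed = (dD/dp)·(p/D) = (-177.566) × (15.1/3196.5) = -0.83880…

-0.839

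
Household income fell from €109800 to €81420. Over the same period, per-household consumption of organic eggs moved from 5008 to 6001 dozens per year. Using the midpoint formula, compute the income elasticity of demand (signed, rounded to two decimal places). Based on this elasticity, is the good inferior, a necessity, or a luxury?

-0.61; inferior

%ΔQ = (6001 − 5008)/[( 5008 + 6001)/2] = 993/5504.5 = 0.180397…
%ΔIncome = (81420 − 109800)/[( 109800 + 81420)/2] = -28380/95610 = -0.296830…
E_income = (993/5504.5) / (-28380/95610) = -0.6077…
E_income < 0 ⇒ inferior good.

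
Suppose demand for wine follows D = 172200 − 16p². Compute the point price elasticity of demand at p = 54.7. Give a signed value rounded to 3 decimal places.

-0.770

dD/dp = −2·16·p = -1750.4. At p = 54.7, D = 124326.56.
Ed = (dD/dp)·(p/D) = (-1750.4) × (54.7/124326.56) = -0.77012…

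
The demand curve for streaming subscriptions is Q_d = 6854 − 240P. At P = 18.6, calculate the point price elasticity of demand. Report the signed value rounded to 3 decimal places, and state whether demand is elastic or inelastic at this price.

-1.868; elastic

dQ_d/dP = −240. At P = 18.6, Q_d = 6854 − 240(18.6) = 2390.
Ed = (dQ_d/dP)·(P/Q_d) = −240 × (18.6/2390) = -1.86778…
|Ed| = 1.868 > 1, so demand is elastic.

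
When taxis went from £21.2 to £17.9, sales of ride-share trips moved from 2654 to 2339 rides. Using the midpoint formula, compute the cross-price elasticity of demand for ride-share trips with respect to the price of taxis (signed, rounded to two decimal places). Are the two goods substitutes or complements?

0.75; substitutes

%ΔQ_{ride-share trips} = (2339 − 2654)/avg = -315/2496.5 = -0.126176…
%ΔP_{taxis} = (17.9 − 21.2)/avg = -3.3/19.55 = -0.168797…
E_cross = (-315/2496.5) / (-3.3/19.55) = 0.7475…
E_cross > 0 ⇒ the goods are substitutes.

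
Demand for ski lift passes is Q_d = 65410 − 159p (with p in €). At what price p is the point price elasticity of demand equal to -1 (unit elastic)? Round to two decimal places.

Ed = −159p/(65410 − 159p). Set this equal to -1:
159p = 1·(65410 − 159p) ⇒ 159p(1 + 1) = 1·65410
p = 1·65410 / (159·2) = 205.6918…

205.69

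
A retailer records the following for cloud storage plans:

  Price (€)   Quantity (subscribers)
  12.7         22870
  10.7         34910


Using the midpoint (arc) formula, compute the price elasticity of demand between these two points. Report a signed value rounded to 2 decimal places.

%ΔQ = (34910 − 22870) / [(22870 + 34910)/2] = 12040/28890 = 0.416753…
%ΔP = (10.7 − 12.7) / [(12.7 + 10.7)/2] = -2/11.7 = -0.170940…
Arc Ed = %ΔQ / %ΔP = (12040/28890) / (-2/11.7) = -2.4380…

-2.44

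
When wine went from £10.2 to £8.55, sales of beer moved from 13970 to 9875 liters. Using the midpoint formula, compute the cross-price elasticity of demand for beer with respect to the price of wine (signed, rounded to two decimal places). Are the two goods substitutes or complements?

%ΔQ_{beer} = (9875 − 13970)/avg = -4095/11922.5 = -0.343468…
%ΔP_{wine} = (8.55 − 10.2)/avg = -1.65/9.375 = -0.176
E_cross = (-4095/11922.5) / (-1.65/9.375) = 1.9515…
E_cross > 0 ⇒ the goods are substitutes.

1.95; substitutes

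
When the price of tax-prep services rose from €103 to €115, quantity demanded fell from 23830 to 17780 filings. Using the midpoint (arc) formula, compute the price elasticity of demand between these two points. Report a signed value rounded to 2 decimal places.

%ΔQ = (17780 − 23830) / [(23830 + 17780)/2] = -6050/20805 = -0.290795…
%ΔP = (115 − 103) / [(103 + 115)/2] = 12/109 = 0.110091…
Arc Ed = %ΔQ / %ΔP = (-6050/20805) / (12/109) = -2.6413…

-2.64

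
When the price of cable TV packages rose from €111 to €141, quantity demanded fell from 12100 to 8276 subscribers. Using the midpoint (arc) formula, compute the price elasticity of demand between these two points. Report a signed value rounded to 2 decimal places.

%ΔQ = (8276 − 12100) / [(12100 + 8276)/2] = -3824/10188 = -0.375343…
%ΔP = (141 − 111) / [(111 + 141)/2] = 30/126 = 0.238095…
Arc Ed = %ΔQ / %ΔP = (-3824/10188) / (30/126) = -1.5764…

-1.58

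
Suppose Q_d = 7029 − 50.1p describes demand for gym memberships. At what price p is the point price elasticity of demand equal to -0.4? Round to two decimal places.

40.09

Ed = −50.1p/(7029 − 50.1p). Set this equal to -0.4:
50.1p = 0.4·(7029 − 50.1p) ⇒ 50.1p(1 + 0.4) = 0.4·7029
p = 0.4·7029 / (50.1·1.4) = 40.0855…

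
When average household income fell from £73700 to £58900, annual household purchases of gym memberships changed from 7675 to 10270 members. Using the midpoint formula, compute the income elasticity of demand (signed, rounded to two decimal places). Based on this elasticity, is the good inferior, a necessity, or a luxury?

-1.30; inferior

%ΔQ = (10270 − 7675)/[( 7675 + 10270)/2] = 2595/8972.5 = 0.289217…
%ΔIncome = (58900 − 73700)/[( 73700 + 58900)/2] = -14800/66300 = -0.223227…
E_income = (2595/8972.5) / (-14800/66300) = -1.2956…
E_income < 0 ⇒ inferior good.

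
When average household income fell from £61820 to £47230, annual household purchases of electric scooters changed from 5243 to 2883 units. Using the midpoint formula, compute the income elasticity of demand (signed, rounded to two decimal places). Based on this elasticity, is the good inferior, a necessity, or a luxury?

2.17; luxury

%ΔQ = (2883 − 5243)/[( 5243 + 2883)/2] = -2360/4063 = -0.580851…
%ΔIncome = (47230 − 61820)/[( 61820 + 47230)/2] = -14590/54525 = -0.267583…
E_income = (-2360/4063) / (-14590/54525) = 2.1707…
E_income > 1 ⇒ normal good, luxury.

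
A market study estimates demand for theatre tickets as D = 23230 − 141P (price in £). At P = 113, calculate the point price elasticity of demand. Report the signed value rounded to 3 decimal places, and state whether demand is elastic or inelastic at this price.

-2.184; elastic

dD/dP = −141. At P = 113, D = 23230 − 141(113) = 7297.
Ed = (dD/dP)·(P/D) = −141 × (113/7297) = -2.18350…
|Ed| = 2.184 > 1, so demand is elastic.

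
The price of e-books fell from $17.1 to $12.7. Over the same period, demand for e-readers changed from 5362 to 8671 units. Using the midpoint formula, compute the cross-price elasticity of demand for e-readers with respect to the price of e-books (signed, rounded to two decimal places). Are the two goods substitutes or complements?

%ΔQ_{e-readers} = (8671 − 5362)/avg = 3309/7016.5 = 0.471602…
%ΔP_{e-books} = (12.7 − 17.1)/avg = -4.4/14.9 = -0.295302…
E_cross = (3309/7016.5) / (-4.4/14.9) = -1.5970…
E_cross < 0 ⇒ the goods are complements.

-1.60; complements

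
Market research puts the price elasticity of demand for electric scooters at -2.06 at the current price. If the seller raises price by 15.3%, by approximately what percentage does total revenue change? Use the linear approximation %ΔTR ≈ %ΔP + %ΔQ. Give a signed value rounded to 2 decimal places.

-16.22%

%ΔQ ≈ Ed × %ΔP = (-2.06) × (+15.3%) = -31.5180%
%ΔTR ≈ %ΔP + %ΔQ = (+15.3%) + (-31.5180%) = -16.2180%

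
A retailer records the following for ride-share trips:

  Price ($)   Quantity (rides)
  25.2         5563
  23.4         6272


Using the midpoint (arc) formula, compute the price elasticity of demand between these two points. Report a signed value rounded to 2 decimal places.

-1.62

%ΔQ = (6272 − 5563) / [(5563 + 6272)/2] = 709/5917.5 = 0.119814…
%ΔP = (23.4 − 25.2) / [(25.2 + 23.4)/2] = -1.8/24.3 = -0.074074…
Arc Ed = %ΔQ / %ΔP = (709/5917.5) / (-1.8/24.3) = -1.6174…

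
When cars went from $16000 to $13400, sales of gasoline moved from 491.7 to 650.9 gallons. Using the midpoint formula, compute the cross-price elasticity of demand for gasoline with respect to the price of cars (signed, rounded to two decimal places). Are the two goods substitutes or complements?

%ΔQ_{gasoline} = (650.9 − 491.7)/avg = 159.2/571.3 = 0.278662…
%ΔP_{cars} = (13400 − 16000)/avg = -2600/14700 = -0.176870…
E_cross = (159.2/571.3) / (-2600/14700) = -1.5755…
E_cross < 0 ⇒ the goods are complements.

-1.58; complements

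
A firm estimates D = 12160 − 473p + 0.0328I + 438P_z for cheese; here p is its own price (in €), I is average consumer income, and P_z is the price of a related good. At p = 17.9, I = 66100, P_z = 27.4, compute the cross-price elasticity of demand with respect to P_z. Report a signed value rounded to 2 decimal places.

0.67

At the given values, D = 12160 − 473(17.9) + 0.0328(66100) + 438(27.4) = 17862.58.
∂D/∂P_z = 438.
E = (438) × (27.4/17862.58) = 0.6718…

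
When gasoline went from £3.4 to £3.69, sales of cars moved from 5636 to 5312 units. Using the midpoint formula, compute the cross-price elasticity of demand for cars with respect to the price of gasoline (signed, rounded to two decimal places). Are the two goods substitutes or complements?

%ΔQ_{cars} = (5312 − 5636)/avg = -324/5474 = -0.059188…
%ΔP_{gasoline} = (3.69 − 3.4)/avg = 0.29/3.545 = 0.081805…
E_cross = (-324/5474) / (0.29/3.545) = -0.7235…
E_cross < 0 ⇒ the goods are complements.

-0.72; complements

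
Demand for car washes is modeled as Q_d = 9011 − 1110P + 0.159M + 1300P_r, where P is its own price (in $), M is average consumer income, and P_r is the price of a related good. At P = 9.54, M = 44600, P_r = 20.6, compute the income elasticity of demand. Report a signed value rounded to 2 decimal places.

At the given values, Q_d = 9011 − 1110(9.54) + 0.159(44600) + 1300(20.6) = 32293.
∂Q_d/∂M = 0.159.
E = (0.159) × (44600/32293) = 0.2195…

0.22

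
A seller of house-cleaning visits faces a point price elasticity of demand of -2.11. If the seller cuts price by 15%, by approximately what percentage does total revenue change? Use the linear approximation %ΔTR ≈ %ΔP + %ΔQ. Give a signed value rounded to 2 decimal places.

%ΔQ ≈ Ed × %ΔP = (-2.11) × (-15%) = +31.6500%
%ΔTR ≈ %ΔP + %ΔQ = (-15%) + (+31.6500%) = +16.6500%

+16.65%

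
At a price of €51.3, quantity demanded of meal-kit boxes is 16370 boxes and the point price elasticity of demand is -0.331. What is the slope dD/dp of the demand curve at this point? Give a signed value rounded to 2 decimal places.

Ed = (dD/dp)·(p/D) ⇒ dD/dp = Ed·D/p = (-0.331)·16370/51.3 = -105.6231…

-105.62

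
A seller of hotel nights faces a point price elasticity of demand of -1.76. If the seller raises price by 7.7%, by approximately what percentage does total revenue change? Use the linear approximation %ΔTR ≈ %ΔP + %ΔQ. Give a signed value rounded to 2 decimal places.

%ΔQ ≈ Ed × %ΔP = (-1.76) × (+7.7%) = -13.5520%
%ΔTR ≈ %ΔP + %ΔQ = (+7.7%) + (-13.5520%) = -5.8520%

-5.85%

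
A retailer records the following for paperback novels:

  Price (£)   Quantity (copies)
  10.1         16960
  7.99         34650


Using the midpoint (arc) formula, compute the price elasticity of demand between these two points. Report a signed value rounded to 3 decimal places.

%ΔQ = (34650 − 16960) / [(16960 + 34650)/2] = 17690/25805 = 0.685526…
%ΔP = (7.99 − 10.1) / [(10.1 + 7.99)/2] = -2.11/9.045 = -0.233278…
Arc Ed = %ΔQ / %ΔP = (17690/25805) / (-2.11/9.045) = -2.93866…

-2.939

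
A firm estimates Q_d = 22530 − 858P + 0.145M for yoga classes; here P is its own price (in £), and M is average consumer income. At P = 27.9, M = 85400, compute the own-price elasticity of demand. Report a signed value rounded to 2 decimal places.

At the given values, Q_d = 22530 − 858(27.9) + 0.145(85400) = 10974.8.
∂Q_d/∂P = −858.
E = (-858) × (27.9/10974.8) = -2.1811…

-2.18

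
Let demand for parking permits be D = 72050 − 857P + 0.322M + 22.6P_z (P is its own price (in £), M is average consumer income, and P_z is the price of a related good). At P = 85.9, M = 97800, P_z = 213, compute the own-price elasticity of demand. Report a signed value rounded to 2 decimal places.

-2.12

At the given values, D = 72050 − 857(85.9) + 0.322(97800) + 22.6(213) = 34739.1.
∂D/∂P = −857.
E = (-857) × (85.9/34739.1) = -2.1191…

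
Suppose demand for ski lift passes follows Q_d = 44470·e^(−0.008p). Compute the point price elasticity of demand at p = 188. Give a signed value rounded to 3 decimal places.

dQ_d/dp = −0.008·Q_d = -79.0639. At p = 188, Q_d = 9882.99.
Ed = (dQ_d/dp)·(p/Q_d) = (-79.0639) × (188/9882.99) = -1.504

-1.504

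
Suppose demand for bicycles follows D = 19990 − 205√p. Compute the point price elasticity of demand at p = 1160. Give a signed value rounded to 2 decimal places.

dD/dp = −205/(2√p) = -3.0095. At p = 1160, D = 13008.
Ed = (dD/dp)·(p/D) = (-3.0095) × (1160/13008) = -0.2683…

-0.27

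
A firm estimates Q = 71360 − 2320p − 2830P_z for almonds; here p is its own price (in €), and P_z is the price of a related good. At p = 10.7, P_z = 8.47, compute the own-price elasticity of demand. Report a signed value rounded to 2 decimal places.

-1.10

At the given values, Q = 71360 − 2320(10.7) − 2830(8.47) = 22565.9.
∂Q/∂p = −2320.
E = (-2320) × (10.7/22565.9) = -1.1000…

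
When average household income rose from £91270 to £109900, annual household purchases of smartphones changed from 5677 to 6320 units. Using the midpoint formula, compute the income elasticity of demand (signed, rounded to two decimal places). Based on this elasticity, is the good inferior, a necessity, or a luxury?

0.58; necessity

%ΔQ = (6320 − 5677)/[( 5677 + 6320)/2] = 643/5998.5 = 0.107193…
%ΔIncome = (109900 − 91270)/[( 91270 + 109900)/2] = 18630/100585 = 0.185216…
E_income = (643/5998.5) / (18630/100585) = 0.5787…
0 < E_income < 1 ⇒ normal good, necessity.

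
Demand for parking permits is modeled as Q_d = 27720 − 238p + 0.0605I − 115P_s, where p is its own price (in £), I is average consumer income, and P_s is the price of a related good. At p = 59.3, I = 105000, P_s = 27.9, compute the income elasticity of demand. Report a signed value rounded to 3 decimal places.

0.379

At the given values, Q_d = 27720 − 238(59.3) + 0.0605(105000) − 115(27.9) = 16750.6.
∂Q_d/∂I = 0.0605.
E = (0.0605) × (105000/16750.6) = 0.37924…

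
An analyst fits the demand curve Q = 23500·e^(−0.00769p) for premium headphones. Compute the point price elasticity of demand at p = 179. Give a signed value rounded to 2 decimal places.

dQ/dp = −0.00769·Q = -45.623. At p = 179, Q = 5932.77.
Ed = (dQ/dp)·(p/Q) = (-45.623) × (179/5932.77) = -1.3765…

-1.38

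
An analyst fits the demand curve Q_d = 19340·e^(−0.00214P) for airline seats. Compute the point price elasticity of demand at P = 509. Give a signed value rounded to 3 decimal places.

-1.089

dQ_d/dP = −0.00214·Q_d = -13.9255. At P = 509, Q_d = 6507.24.
Ed = (dQ_d/dP)·(P/Q_d) = (-13.9255) × (509/6507.24) = -1.08926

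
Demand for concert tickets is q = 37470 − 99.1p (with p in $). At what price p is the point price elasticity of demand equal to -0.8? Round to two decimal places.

Ed = −99.1p/(37470 − 99.1p). Set this equal to -0.8:
99.1p = 0.8·(37470 − 99.1p) ⇒ 99.1p(1 + 0.8) = 0.8·37470
p = 0.8·37470 / (99.1·1.8) = 168.0457…

168.05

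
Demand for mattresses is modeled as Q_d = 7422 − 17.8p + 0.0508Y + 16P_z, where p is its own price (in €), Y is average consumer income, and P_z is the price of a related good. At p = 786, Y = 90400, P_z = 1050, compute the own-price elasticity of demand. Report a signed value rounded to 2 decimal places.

At the given values, Q_d = 7422 − 17.8(786) + 0.0508(90400) + 16(1050) = 14823.52.
∂Q_d/∂p = −17.8.
E = (-17.8) × (786/14823.52) = -0.9438…

-0.94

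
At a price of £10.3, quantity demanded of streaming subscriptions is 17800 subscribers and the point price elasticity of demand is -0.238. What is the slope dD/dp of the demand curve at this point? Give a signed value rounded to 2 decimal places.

Ed = (dD/dp)·(p/D) ⇒ dD/dp = Ed·D/p = (-0.238)·17800/10.3 = -411.3009…

-411.30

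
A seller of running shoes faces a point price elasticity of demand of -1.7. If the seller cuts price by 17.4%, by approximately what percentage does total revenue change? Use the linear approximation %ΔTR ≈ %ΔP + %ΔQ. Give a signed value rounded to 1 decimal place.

%ΔQ ≈ Ed × %ΔP = (-1.7) × (-17.4%) = +29.5800%
%ΔTR ≈ %ΔP + %ΔQ = (-17.4%) + (+29.5800%) = +12.1800%

+12.2%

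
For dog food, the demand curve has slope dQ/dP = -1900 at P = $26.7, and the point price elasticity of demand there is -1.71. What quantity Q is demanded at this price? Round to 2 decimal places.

29666.67

Ed = (dQ/dP)·(P/Q) ⇒ Q = (dQ/dP)·P/Ed = (-1900)·26.7/(-1.71) = 29666.6666…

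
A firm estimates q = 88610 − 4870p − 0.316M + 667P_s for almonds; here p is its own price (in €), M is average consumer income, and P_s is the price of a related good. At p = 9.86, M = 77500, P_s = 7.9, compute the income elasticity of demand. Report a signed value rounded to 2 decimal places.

-1.15

At the given values, q = 88610 − 4870(9.86) − 0.316(77500) + 667(7.9) = 21371.1.
∂q/∂M = -0.316.
E = (-0.316) × (77500/21371.1) = -1.1459…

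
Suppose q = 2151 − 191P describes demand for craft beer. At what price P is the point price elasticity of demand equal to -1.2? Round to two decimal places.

Ed = −191P/(2151 − 191P). Set this equal to -1.2:
191P = 1.2·(2151 − 191P) ⇒ 191P(1 + 1.2) = 1.2·2151
P = 1.2·2151 / (191·2.2) = 6.1427…

6.14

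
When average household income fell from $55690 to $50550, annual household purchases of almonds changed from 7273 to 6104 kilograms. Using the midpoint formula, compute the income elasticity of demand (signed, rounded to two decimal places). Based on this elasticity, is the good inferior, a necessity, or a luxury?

1.81; luxury

%ΔQ = (6104 − 7273)/[( 7273 + 6104)/2] = -1169/6688.5 = -0.174777…
%ΔIncome = (50550 − 55690)/[( 55690 + 50550)/2] = -5140/53120 = -0.096762…
E_income = (-1169/6688.5) / (-5140/53120) = 1.8062…
E_income > 1 ⇒ normal good, luxury.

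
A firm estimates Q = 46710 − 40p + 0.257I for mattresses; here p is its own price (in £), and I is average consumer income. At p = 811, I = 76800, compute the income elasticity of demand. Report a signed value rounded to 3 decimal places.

0.580

At the given values, Q = 46710 − 40(811) + 0.257(76800) = 34007.6.
∂Q/∂I = 0.257.
E = (0.257) × (76800/34007.6) = 0.58038…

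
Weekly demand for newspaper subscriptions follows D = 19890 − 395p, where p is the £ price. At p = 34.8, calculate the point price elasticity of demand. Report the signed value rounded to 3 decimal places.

dD/dp = −395. At p = 34.8, D = 19890 − 395(34.8) = 6144.
Ed = (dD/dp)·(p/D) = −395 × (34.8/6144) = -2.23730…

-2.237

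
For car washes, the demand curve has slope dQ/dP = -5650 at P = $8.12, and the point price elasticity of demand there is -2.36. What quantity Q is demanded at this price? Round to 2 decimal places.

19439.83

Ed = (dQ/dP)·(P/Q) ⇒ Q = (dQ/dP)·P/Ed = (-5650)·8.12/(-2.36) = 19439.8305…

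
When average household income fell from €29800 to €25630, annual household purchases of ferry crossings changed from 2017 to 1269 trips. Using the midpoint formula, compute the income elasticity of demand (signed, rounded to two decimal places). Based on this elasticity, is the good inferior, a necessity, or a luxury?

%ΔQ = (1269 − 2017)/[( 2017 + 1269)/2] = -748/1643 = -0.455264…
%ΔIncome = (25630 − 29800)/[( 29800 + 25630)/2] = -4170/27715 = -0.150460…
E_income = (-748/1643) / (-4170/27715) = 3.0258…
E_income > 1 ⇒ normal good, luxury.

3.03; luxury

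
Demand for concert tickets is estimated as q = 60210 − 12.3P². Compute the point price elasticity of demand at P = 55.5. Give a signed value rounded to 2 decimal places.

dq/dP = −2·12.3·P = -1365.3. At P = 55.5, q = 22322.925.
Ed = (dq/dP)·(P/q) = (-1365.3) × (55.5/22322.925) = -3.3944…

-3.39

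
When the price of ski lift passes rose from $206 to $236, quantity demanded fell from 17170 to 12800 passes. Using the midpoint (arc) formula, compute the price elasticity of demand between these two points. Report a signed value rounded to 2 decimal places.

-2.15

%ΔQ = (12800 − 17170) / [(17170 + 12800)/2] = -4370/14985 = -0.291624…
%ΔP = (236 − 206) / [(206 + 236)/2] = 30/221 = 0.135746…
Arc Ed = %ΔQ / %ΔP = (-4370/14985) / (30/221) = -2.1483…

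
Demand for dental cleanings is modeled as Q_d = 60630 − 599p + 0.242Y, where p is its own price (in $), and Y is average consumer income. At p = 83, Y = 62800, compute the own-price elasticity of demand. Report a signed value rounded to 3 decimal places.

At the given values, Q_d = 60630 − 599(83) + 0.242(62800) = 26110.6.
∂Q_d/∂p = −599.
E = (-599) × (83/26110.6) = -1.90409…

-1.904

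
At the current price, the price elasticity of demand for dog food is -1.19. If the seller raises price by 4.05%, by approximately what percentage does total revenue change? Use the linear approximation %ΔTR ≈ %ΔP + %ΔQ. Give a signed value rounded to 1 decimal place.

-0.8%

%ΔQ ≈ Ed × %ΔP = (-1.19) × (+4.05%) = -4.8195%
%ΔTR ≈ %ΔP + %ΔQ = (+4.05%) + (-4.8195%) = -0.7695%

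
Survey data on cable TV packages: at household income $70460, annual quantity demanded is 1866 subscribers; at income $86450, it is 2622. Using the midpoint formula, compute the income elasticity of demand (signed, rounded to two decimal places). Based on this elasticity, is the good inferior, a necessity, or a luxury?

%ΔQ = (2622 − 1866)/[( 1866 + 2622)/2] = 756/2244 = 0.336898…
%ΔIncome = (86450 − 70460)/[( 70460 + 86450)/2] = 15990/78455 = 0.203811…
E_income = (756/2244) / (15990/78455) = 1.6529…
E_income > 1 ⇒ normal good, luxury.

1.65; luxury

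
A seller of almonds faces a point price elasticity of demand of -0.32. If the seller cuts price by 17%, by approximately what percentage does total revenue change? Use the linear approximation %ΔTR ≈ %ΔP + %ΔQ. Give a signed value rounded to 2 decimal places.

-11.56%

%ΔQ ≈ Ed × %ΔP = (-0.32) × (-17%) = +5.4400%
%ΔTR ≈ %ΔP + %ΔQ = (-17%) + (+5.4400%) = -11.5600%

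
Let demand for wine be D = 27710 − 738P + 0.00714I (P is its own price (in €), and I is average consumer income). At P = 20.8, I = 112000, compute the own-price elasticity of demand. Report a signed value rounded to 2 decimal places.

At the given values, D = 27710 − 738(20.8) + 0.00714(112000) = 13159.28.
∂D/∂P = −738.
E = (-738) × (20.8/13159.28) = -1.1665…

-1.17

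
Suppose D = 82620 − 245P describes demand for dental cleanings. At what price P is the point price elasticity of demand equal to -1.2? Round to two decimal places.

183.94

Ed = −245P/(82620 − 245P). Set this equal to -1.2:
245P = 1.2·(82620 − 245P) ⇒ 245P(1 + 1.2) = 1.2·82620
P = 1.2·82620 / (245·2.2) = 183.9406…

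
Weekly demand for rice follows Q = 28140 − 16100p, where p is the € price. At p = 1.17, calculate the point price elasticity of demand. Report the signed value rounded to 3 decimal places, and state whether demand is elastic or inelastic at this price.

dQ/dp = −16100. At p = 1.17, Q = 28140 − 16100(1.17) = 9303.
Ed = (dQ/dp)·(p/Q) = −16100 × (1.17/9303) = -2.02483…
|Ed| = 2.025 > 1, so demand is elastic.

-2.025; elastic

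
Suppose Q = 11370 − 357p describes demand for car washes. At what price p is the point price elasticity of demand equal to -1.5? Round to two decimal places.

19.11

Ed = −357p/(11370 − 357p). Set this equal to -1.5:
357p = 1.5·(11370 − 357p) ⇒ 357p(1 + 1.5) = 1.5·11370
p = 1.5·11370 / (357·2.5) = 19.1092…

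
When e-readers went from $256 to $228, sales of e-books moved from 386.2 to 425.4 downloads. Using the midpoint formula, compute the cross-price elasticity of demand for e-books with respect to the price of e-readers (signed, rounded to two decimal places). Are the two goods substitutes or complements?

-0.83; complements

%ΔQ_{e-books} = (425.4 − 386.2)/avg = 39.2/405.8 = 0.096599…
%ΔP_{e-readers} = (228 − 256)/avg = -28/242 = -0.115702…
E_cross = (39.2/405.8) / (-28/242) = -0.8348…
E_cross < 0 ⇒ the goods are complements.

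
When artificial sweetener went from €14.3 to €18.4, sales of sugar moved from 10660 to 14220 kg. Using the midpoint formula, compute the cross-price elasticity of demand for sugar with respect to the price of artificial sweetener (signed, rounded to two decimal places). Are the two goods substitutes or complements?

%ΔQ_{sugar} = (14220 − 10660)/avg = 3560/12440 = 0.286173…
%ΔP_{artificial sweetener} = (18.4 − 14.3)/avg = 4.1/16.35 = 0.250764…
E_cross = (3560/12440) / (4.1/16.35) = 1.1412…
E_cross > 0 ⇒ the goods are substitutes.

1.14; substitutes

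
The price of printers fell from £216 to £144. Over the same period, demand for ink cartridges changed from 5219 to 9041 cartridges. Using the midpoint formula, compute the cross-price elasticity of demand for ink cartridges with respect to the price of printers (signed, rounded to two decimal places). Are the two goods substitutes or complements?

-1.34; complements

%ΔQ_{ink cartridges} = (9041 − 5219)/avg = 3822/7130 = 0.536044…
%ΔP_{printers} = (144 − 216)/avg = -72/180 = -0.4
E_cross = (3822/7130) / (-72/180) = -1.3401…
E_cross < 0 ⇒ the goods are complements.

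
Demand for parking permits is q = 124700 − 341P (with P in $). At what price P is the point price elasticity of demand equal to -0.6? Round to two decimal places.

137.13

Ed = −341P/(124700 − 341P). Set this equal to -0.6:
341P = 0.6·(124700 − 341P) ⇒ 341P(1 + 0.6) = 0.6·124700
P = 0.6·124700 / (341·1.6) = 137.1334…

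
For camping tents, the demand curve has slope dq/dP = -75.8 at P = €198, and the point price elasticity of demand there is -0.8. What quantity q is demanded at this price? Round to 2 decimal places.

Ed = (dq/dP)·(P/q) ⇒ q = (dq/dP)·P/Ed = (-75.8)·198/(-0.8) = 18760.5

18760.50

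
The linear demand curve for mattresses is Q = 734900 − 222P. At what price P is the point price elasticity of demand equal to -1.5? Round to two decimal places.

Ed = −222P/(734900 − 222P). Set this equal to -1.5:
222P = 1.5·(734900 − 222P) ⇒ 222P(1 + 1.5) = 1.5·734900
P = 1.5·734900 / (222·2.5) = 1986.2162…

1986.22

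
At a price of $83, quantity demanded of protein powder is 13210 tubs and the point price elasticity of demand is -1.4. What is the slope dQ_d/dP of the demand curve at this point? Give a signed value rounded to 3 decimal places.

Ed = (dQ_d/dP)·(P/Q_d) ⇒ dQ_d/dP = Ed·Q_d/P = (-1.4)·13210/83 = -222.81927…

-222.819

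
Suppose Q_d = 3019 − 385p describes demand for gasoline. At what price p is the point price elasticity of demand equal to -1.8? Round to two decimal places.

5.04

Ed = −385p/(3019 − 385p). Set this equal to -1.8:
385p = 1.8·(3019 − 385p) ⇒ 385p(1 + 1.8) = 1.8·3019
p = 1.8·3019 / (385·2.8) = 5.0410…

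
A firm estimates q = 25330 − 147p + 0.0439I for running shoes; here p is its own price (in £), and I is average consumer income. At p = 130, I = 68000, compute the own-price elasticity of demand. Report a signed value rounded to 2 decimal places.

-2.08

At the given values, q = 25330 − 147(130) + 0.0439(68000) = 9205.2.
∂q/∂p = −147.
E = (-147) × (130/9205.2) = -2.0760…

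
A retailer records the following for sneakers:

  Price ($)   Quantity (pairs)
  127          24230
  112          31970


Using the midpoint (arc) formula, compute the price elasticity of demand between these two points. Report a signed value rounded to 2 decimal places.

-2.19

%ΔQ = (31970 − 24230) / [(24230 + 31970)/2] = 7740/28100 = 0.275444…
%ΔP = (112 − 127) / [(127 + 112)/2] = -15/119.5 = -0.125523…
Arc Ed = %ΔQ / %ΔP = (7740/28100) / (-15/119.5) = -2.1943…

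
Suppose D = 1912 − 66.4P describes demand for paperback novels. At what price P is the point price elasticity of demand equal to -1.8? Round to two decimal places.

Ed = −66.4P/(1912 − 66.4P). Set this equal to -1.8:
66.4P = 1.8·(1912 − 66.4P) ⇒ 66.4P(1 + 1.8) = 1.8·1912
P = 1.8·1912 / (66.4·2.8) = 18.5111…

18.51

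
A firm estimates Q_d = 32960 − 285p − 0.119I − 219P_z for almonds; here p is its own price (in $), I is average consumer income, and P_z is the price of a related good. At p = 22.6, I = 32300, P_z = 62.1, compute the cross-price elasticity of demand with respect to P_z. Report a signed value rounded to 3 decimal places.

-1.499

At the given values, Q_d = 32960 − 285(22.6) − 0.119(32300) − 219(62.1) = 9075.4.
∂Q_d/∂P_z = -219.
E = (-219) × (62.1/9075.4) = -1.49854…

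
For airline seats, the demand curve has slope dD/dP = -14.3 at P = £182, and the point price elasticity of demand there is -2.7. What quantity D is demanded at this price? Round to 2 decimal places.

963.93

Ed = (dD/dP)·(P/D) ⇒ D = (dD/dP)·P/Ed = (-14.3)·182/(-2.7) = 963.9259…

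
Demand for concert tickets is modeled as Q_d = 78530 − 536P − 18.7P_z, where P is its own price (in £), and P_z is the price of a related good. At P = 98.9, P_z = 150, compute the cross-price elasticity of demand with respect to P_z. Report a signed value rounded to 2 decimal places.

At the given values, Q_d = 78530 − 536(98.9) − 18.7(150) = 22714.6.
∂Q_d/∂P_z = -18.7.
E = (-18.7) × (150/22714.6) = -0.1234…

-0.12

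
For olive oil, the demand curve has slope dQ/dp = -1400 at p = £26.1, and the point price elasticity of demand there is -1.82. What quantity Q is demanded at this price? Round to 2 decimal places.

Ed = (dQ/dp)·(p/Q) ⇒ Q = (dQ/dp)·p/Ed = (-1400)·26.1/(-1.82) = 20076.9230…

20076.92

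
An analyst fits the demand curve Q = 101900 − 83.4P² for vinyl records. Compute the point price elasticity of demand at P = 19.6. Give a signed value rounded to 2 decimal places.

dQ/dP = −2·83.4·P = -3269.28. At P = 19.6, Q = 69861.056.
Ed = (dQ/dP)·(P/Q) = (-3269.28) × (19.6/69861.056) = -0.9172…

-0.92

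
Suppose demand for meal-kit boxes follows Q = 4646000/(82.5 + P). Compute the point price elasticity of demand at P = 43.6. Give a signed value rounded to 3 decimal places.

dQ/dP = −4646000/(82.5 + P)² = -292.179. At P = 43.6, Q = 36843.8.
Ed = (dQ/dP)·(P/Q) = (-292.179) × (43.6/36843.8) = -0.34575…

-0.346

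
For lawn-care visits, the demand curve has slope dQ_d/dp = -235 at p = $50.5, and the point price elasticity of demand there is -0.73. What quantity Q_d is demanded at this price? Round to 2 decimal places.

16256.85

Ed = (dQ_d/dp)·(p/Q_d) ⇒ Q_d = (dQ_d/dp)·p/Ed = (-235)·50.5/(-0.73) = 16256.8493…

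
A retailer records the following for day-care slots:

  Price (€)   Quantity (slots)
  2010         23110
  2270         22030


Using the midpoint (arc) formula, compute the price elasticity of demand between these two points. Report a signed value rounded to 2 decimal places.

%ΔQ = (22030 − 23110) / [(23110 + 22030)/2] = -1080/22570 = -0.047851…
%ΔP = (2270 − 2010) / [(2010 + 2270)/2] = 260/2140 = 0.121495…
Arc Ed = %ΔQ / %ΔP = (-1080/22570) / (260/2140) = -0.3938…

-0.39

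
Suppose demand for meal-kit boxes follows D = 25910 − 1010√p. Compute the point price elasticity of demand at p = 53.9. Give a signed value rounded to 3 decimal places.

-0.200

dD/dp = −1010/(2√p) = -68.7855. At p = 53.9, D = 18494.9.
Ed = (dD/dp)·(p/D) = (-68.7855) × (53.9/18494.9) = -0.20046…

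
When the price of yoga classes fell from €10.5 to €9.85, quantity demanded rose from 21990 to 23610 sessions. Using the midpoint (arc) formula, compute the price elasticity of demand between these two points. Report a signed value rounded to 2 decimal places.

-1.11

%ΔQ = (23610 − 21990) / [(21990 + 23610)/2] = 1620/22800 = 0.071052…
%ΔP = (9.85 − 10.5) / [(10.5 + 9.85)/2] = -0.65/10.175 = -0.063882…
Arc Ed = %ΔQ / %ΔP = (1620/22800) / (-0.65/10.175) = -1.1122…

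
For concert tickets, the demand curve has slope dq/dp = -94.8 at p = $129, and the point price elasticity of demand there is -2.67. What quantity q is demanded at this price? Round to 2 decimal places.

Ed = (dq/dp)·(p/q) ⇒ q = (dq/dp)·p/Ed = (-94.8)·129/(-2.67) = 4580.2247…

4580.22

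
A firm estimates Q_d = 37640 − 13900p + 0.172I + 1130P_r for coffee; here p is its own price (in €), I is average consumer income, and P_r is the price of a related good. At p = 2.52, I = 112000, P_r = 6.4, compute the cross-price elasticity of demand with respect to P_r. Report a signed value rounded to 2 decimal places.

At the given values, Q_d = 37640 − 13900(2.52) + 0.172(112000) + 1130(6.4) = 29108.
∂Q_d/∂P_r = 1130.
E = (1130) × (6.4/29108) = 0.2484…

0.25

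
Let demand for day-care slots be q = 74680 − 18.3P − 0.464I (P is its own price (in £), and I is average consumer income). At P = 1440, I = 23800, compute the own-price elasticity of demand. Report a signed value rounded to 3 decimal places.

At the given values, q = 74680 − 18.3(1440) − 0.464(23800) = 37284.8.
∂q/∂P = −18.3.
E = (-18.3) × (1440/37284.8) = -0.70677…

-0.707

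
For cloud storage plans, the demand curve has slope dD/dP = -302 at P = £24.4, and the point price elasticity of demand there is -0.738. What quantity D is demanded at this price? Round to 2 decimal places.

9984.82

Ed = (dD/dP)·(P/D) ⇒ D = (dD/dP)·P/Ed = (-302)·24.4/(-0.738) = 9984.8238…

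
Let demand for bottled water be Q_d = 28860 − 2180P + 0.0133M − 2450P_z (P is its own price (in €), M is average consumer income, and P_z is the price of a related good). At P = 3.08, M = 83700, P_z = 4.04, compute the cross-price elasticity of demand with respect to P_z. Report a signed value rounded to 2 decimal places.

-0.74

At the given values, Q_d = 28860 − 2180(3.08) + 0.0133(83700) − 2450(4.04) = 13360.81.
∂Q_d/∂P_z = -2450.
E = (-2450) × (4.04/13360.81) = -0.7408…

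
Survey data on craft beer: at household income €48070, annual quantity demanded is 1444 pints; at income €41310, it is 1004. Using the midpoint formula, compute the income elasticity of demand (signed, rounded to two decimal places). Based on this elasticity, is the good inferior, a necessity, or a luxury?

%ΔQ = (1004 − 1444)/[( 1444 + 1004)/2] = -440/1224 = -0.359477…
%ΔIncome = (41310 − 48070)/[( 48070 + 41310)/2] = -6760/44690 = -0.151264…
E_income = (-440/1224) / (-6760/44690) = 2.3764…
E_income > 1 ⇒ normal good, luxury.

2.38; luxury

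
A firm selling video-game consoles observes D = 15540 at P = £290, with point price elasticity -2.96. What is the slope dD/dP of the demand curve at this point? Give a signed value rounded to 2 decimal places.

Ed = (dD/dP)·(P/D) ⇒ dD/dP = Ed·D/P = (-2.96)·15540/290 = -158.6151…

-158.62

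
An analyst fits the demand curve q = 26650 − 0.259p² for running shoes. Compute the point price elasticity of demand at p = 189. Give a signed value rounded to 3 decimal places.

dq/dp = −2·0.259·p = -97.902. At p = 189, q = 17398.261.
Ed = (dq/dp)·(p/q) = (-97.902) × (189/17398.261) = -1.06352…

-1.064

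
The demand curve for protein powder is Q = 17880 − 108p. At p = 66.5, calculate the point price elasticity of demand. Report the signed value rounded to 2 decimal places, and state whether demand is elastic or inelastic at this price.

dQ/dp = −108. At p = 66.5, Q = 17880 − 108(66.5) = 10698.
Ed = (dQ/dp)·(p/Q) = −108 × (66.5/10698) = -0.6713…
|Ed| = 0.67 < 1, so demand is inelastic.

-0.67; inelastic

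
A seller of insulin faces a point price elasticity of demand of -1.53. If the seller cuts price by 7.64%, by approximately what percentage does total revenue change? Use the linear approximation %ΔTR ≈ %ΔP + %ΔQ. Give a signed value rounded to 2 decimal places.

+4.05%

%ΔQ ≈ Ed × %ΔP = (-1.53) × (-7.64%) = +11.6892%
%ΔTR ≈ %ΔP + %ΔQ = (-7.64%) + (+11.6892%) = +4.0492%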